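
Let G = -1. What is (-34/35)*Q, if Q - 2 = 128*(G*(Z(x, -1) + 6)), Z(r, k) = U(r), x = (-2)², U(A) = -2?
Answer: 3468/7 ≈ 495.43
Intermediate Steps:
x = 4
Z(r, k) = -2
Q = -510 (Q = 2 + 128*(-(-2 + 6)) = 2 + 128*(-1*4) = 2 + 128*(-4) = 2 - 512 = -510)
(-34/35)*Q = -34/35*(-510) = 3468/7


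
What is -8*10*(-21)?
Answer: 1680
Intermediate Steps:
-8*10*(-21) = -80*(-21) = 1680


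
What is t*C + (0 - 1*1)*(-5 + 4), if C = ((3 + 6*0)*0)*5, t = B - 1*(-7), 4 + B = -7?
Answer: 1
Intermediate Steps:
B = -11 (B = -4 - 7 = -11)
t = -4 (t = -11 - 1*(-7) = -11 + 7 = -4)
C = 0 (C = ((3 + 0)*0)*5 = (3*0)*5 = 0*5 = 0)
t*C + (0 - 1*1)*(-5 + 4) = -4*0 + (0 - 1*1)*(-5 + 4) = 0 + (0 - 1)*(-1) = 0 - 1*(-1) = 0 + 1 = 1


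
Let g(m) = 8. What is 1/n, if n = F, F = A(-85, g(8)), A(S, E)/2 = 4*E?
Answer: 1/64 ≈ 0.015625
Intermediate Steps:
A(S, E) = 8*E (A(S, E) = 2*(4*E) = 8*E)
F = 64 (F = 8*8 = 64)
n = 64
1/n = 1/64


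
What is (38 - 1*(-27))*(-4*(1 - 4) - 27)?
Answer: -975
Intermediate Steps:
(38 - 1*(-27))*(-4*(1 - 4) - 27) = (38 + 27)*(-4*(-3) - 27) = 65*(12 - 27) = 65*(-15) = -975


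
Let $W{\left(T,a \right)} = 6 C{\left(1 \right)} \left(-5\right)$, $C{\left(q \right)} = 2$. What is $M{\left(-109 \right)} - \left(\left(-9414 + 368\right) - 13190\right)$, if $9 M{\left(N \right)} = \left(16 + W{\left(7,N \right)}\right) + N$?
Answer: $22219$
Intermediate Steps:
$W{\left(T,a \right)} = -60$ ($W{\left(T,a \right)} = 6 \cdot 2 \left(-5\right) = 12 \left(-5\right) = -60$)
$M{\left(N \right)} = - \frac{44}{9} + \frac{N}{9}$ ($M{\left(N \right)} = \frac{\left(16 - 60\right) + N}{9} = \frac{-44 + N}{9} = - \frac{44}{9} + \frac{N}{9}$)
$M{\left(-109 \right)} - \left(\left(-9414 + 368\right) - 13190\right) = \left(- \frac{44}{9} + \frac{1}{9} \left(-109\right)\right) - \left(\left(-9414 + 368\right) - 13190\right) = \left(- \frac{44}{9} - \frac{109}{9}\right) - \left(-9046 - 13190\right) = -17 - -22236 = -17 + 22236 = 22219$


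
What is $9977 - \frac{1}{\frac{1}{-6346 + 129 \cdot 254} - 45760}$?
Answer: $\frac{12061985494843}{1208979199} \approx 9977.0$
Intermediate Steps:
$9977 - \frac{1}{\frac{1}{-6346 + 129 \cdot 254} - 45760} = 9977 - \frac{1}{\frac{1}{-6346 + 32766} - 45760} = 9977 - \frac{1}{\frac{1}{26420} - 45760} = 9977 - \frac{1}{- \frac{1208979199}{26420}} = 9977 - - \frac{26420}{1208979199} = 9977 + \frac{26420}{1208979199} = \frac{12061985494843}{1208979199}$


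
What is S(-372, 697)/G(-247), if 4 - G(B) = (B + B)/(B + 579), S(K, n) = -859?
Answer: -142594/911 ≈ -156.52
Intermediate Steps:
G(B) = 4 - 2*B/(579 + B) (G(B) = 4 - (B + B)/(B + 579) = 4 - 2*B/(579 + B))
S(-372, 697)/G(-247) = -859*(579 - 247)/(2*(1158 - 247)) = -859/(2*911/332) = -859/(2*(1/332)*911) = -859/911/166 = -859*166/911 = -142594/911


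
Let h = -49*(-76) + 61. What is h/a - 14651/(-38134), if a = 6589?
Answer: 10472723/10924562 ≈ 0.95864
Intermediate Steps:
h = 3785 (h = 3724 + 61 = 3785)
h/a - 14651/(-38134) = 3785/6589 - 14651/(-38134) = 3785*(1/6589) - 14651*(-1/38134) = 3785/6589 + 637/1658 = 10472723/10924562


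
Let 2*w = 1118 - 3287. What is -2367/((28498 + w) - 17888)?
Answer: -4734/19051 ≈ -0.24849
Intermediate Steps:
w = -2169/2 (w = (1118 - 3287)/2 = (½)*(-2169) = -2169/2 ≈ -1084.5)
-2367/((28498 + w) - 17888) = -2367/((28498 - 2169/2) - 17888) = -2367/(54827/2 - 17888) = -2367/19051/2 = -2367*2/19051 = -4734/19051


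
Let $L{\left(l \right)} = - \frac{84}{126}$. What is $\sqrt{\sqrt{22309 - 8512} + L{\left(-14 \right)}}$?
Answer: $\frac{\sqrt{-6 + 27 \sqrt{1533}}}{3} \approx 10.807$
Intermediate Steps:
$L{\left(l \right)} = - \frac{2}{3}$ ($L{\left(l \right)} = \left(-84\right) \frac{1}{126} = - \frac{2}{3}$)
$\sqrt{\sqrt{22309 - 8512} + L{\left(-14 \right)}} = \sqrt{\sqrt{22309 - 8512} - \frac{2}{3}} = \sqrt{\sqrt{13797} - \frac{2}{3}} = \sqrt{3 \sqrt{1533} - \frac{2}{3}} = \sqrt{- \frac{2}{3} + 3 \sqrt{1533}}$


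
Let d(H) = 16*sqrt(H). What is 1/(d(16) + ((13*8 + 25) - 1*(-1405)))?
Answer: 1/1598 ≈ 0.00062578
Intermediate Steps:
1/(d(16) + ((13*8 + 25) - 1*(-1405))) = 1/(16*sqrt(16) + ((13*8 + 25) - 1*(-1405))) = 1/(16*4 + ((104 + 25) + 1405)) = 1/(64 + (129 + 1405)) = 1/(64 + 1534) = 1/1598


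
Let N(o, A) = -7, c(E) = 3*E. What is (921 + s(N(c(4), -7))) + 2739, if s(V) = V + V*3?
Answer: 3632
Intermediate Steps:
s(V) = 4*V (s(V) = V + 3*V = 4*V)
(921 + s(N(c(4), -7))) + 2739 = (921 + 4*(-7)) + 2739 = (921 - 28) + 2739 = 893 + 2739 = 3632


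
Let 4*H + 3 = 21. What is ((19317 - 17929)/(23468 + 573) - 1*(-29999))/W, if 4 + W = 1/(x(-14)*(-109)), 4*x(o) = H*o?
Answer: -4952530851849/660262024 ≈ -7500.9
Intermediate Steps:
H = 9/2 (H = -¾ + (¼)*21 = -¾ + 21/4 = 9/2 ≈ 4.5000)
x(o) = 9*o/8 (x(o) = (9*o/2)/4 = 9*o/8)
W = -27464/6867 (W = -4 + 1/(((9/8)*(-14))*(-109)) = -4 + 1/(-63/4*(-109)) = -4 + 1/(6867/4) = -4 + 4/6867 = -27464/6867 ≈ -3.9994)
((19317 - 17929)/(23468 + 573) - 1*(-29999))/W = ((19317 - 17929)/(23468 + 573) - 1*(-29999))/(-27464/6867) = (1388/24041 + 29999)*(-6867/27464) = (721207347/24041)*(-6867/27464) = -4952530851849/660262024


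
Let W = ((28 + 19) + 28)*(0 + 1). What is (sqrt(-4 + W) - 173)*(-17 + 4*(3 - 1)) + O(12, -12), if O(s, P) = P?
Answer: 1545 - 9*sqrt(71) ≈ 1469.2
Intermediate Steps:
W = 75 (W = (47 + 28)*1 = 75*1 = 75)
(sqrt(-4 + W) - 173)*(-17 + 4*(3 - 1)) + O(12, -12) = (sqrt(-4 + 75) - 173)*(-17 + 4*(3 - 1)) - 12 = (sqrt(71) - 173)*(-17 + 4*2) - 12 = (-173 + sqrt(71))*(-17 + 8) - 12 = (-173 + sqrt(71))*(-9) - 12 = (1557 - 9*sqrt(71)) - 12 = 1545 - 9*sqrt(71)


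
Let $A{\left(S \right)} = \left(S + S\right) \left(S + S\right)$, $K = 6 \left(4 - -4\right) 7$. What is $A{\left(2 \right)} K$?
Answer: $5376$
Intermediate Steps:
$K = 336$ ($K = 6 \left(4 + 4\right) 7 = 6 \cdot 8 \cdot 7 = 48 \cdot 7 = 336$)
$A{\left(S \right)} = 4 S^{2}$ ($A{\left(S \right)} = 2 S 2 S = 4 S^{2}$)
$A{\left(2 \right)} K = 4 \cdot 2^{2} \cdot 336 = 4 \cdot 4 \cdot 336 = 16 \cdot 336 = 5376$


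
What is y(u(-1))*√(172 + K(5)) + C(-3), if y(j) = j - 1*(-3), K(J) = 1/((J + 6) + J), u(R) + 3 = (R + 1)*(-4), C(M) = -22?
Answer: -22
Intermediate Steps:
u(R) = -7 - 4*R (u(R) = -3 + (R + 1)*(-4) = -3 + (1 + R)*(-4) = -3 + (-4 - 4*R) = -7 - 4*R)
K(J) = 1/(6 + 2*J) (K(J) = 1/((6 + J) + J) = 1/(6 + 2*J))
y(j) = 3 + j (y(j) = j + 3 = 3 + j)
y(u(-1))*√(172 + K(5)) + C(-3) = (3 + (-7 - 4*(-1)))*√(172 + 1/(2*(3 + 5))) - 22 = (3 + (-7 + 4))*√(172 + (½)/8) - 22 = (3 - 3)*√(172 + (½)*(⅛)) - 22 = 0*√(172 + 1/16) - 22 = 0*√(2753/16) - 22 = 0*(√2753/4) - 22 = 0 - 22 = -22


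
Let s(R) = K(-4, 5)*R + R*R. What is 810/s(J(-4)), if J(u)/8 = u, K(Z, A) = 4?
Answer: 405/448 ≈ 0.90402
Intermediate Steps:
J(u) = 8*u
s(R) = R² + 4*R (s(R) = 4*R + R*R = 4*R + R² = R² + 4*R)
810/s(J(-4)) = 810/(((8*(-4))*(4 + 8*(-4)))) = 810/((-32*(4 - 32))) = 810/((-32*(-28))) = 810/896 = 810*(1/896) = 405/448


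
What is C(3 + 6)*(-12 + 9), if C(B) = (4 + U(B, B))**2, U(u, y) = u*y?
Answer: -21675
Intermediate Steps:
C(B) = (4 + B**2)**2 (C(B) = (4 + B*B)**2 = (4 + B**2)**2)
C(3 + 6)*(-12 + 9) = (4 + (3 + 6)**2)**2*(-12 + 9) = (4 + 9**2)**2*(-3) = (4 + 81)**2*(-3) = 85**2*(-3) = 7225*(-3) = -21675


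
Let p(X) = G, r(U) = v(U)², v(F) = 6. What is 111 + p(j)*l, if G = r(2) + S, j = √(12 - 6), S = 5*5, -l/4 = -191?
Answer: 46715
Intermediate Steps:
l = 764 (l = -4*(-191) = 764)
S = 25
r(U) = 36 (r(U) = 6² = 36)
j = √6 ≈ 2.4495
G = 61 (G = 36 + 25 = 61)
p(X) = 61
111 + p(j)*l = 111 + 61*764 = 111 + 46604 = 46715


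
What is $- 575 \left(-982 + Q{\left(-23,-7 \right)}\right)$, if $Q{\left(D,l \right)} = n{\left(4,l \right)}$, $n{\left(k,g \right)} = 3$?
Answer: $562925$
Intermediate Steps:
$Q{\left(D,l \right)} = 3$
$- 575 \left(-982 + Q{\left(-23,-7 \right)}\right) = - 575 \left(-982 + 3\right) = \left(-575\right) \left(-979\right) = 562925$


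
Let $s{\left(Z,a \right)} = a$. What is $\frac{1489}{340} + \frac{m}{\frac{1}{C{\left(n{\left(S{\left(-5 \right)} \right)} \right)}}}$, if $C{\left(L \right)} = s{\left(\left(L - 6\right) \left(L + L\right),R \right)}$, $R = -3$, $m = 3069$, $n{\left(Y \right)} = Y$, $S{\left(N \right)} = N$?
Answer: $- \frac{3128891}{340} \approx -9202.6$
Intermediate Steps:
$C{\left(L \right)} = -3$
$\frac{1489}{340} + \frac{m}{\frac{1}{C{\left(n{\left(S{\left(-5 \right)} \right)} \right)}}} = \frac{1489}{340} + \frac{3069}{\frac{1}{-3}} = 1489 \cdot \frac{1}{340} + \frac{3069}{- \frac{1}{3}} = \frac{1489}{340} + 3069 \left(-3\right) = \frac{1489}{340} - 9207 = - \frac{3128891}{340}$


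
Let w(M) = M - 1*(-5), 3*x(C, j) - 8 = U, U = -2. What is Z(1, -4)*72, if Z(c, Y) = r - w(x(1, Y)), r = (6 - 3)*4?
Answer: 360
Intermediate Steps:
x(C, j) = 2 (x(C, j) = 8/3 + (⅓)*(-2) = 8/3 - ⅔ = 2)
w(M) = 5 + M (w(M) = M + 5 = 5 + M)
r = 12 (r = 3*4 = 12)
Z(c, Y) = 5 (Z(c, Y) = 12 - (5 + 2) = 12 - 1*7 = 12 - 7 = 5)
Z(1, -4)*72 = 5*72 = 360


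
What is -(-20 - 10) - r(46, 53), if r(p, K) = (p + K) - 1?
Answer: -68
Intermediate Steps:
r(p, K) = -1 + K + p (r(p, K) = (K + p) - 1 = -1 + K + p)
-(-20 - 10) - r(46, 53) = -(-20 - 10) - (-1 + 53 + 46) = -1*(-30) - 1*98 = 30 - 98 = -68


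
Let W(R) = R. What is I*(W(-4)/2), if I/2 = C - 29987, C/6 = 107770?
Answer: -2466532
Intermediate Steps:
C = 646620 (C = 6*107770 = 646620)
I = 1233266 (I = 2*(646620 - 29987) = 2*616633 = 1233266)
I*(W(-4)/2) = 1233266*(-4/2) = 1233266*(-4*1/2) = 1233266*(-2) = -2466532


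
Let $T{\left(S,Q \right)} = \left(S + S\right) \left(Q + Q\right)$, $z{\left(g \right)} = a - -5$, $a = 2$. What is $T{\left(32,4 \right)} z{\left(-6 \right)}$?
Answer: $3584$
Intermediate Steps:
$z{\left(g \right)} = 7$ ($z{\left(g \right)} = 2 - -5 = 2 + 5 = 7$)
$T{\left(S,Q \right)} = 4 Q S$ ($T{\left(S,Q \right)} = 2 S 2 Q = 4 Q S$)
$T{\left(32,4 \right)} z{\left(-6 \right)} = 4 \cdot 4 \cdot 32 \cdot 7 = 512 \cdot 7 = 3584$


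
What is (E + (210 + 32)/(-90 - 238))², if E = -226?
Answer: 1382724225/26896 ≈ 51410.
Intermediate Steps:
(E + (210 + 32)/(-90 - 238))² = (-226 + (210 + 32)/(-90 - 238))² = (-226 + 242/(-328))² = (-226 + 242*(-1/328))² = (-226 - 121/164)² = (-37185/164)² = 1382724225/26896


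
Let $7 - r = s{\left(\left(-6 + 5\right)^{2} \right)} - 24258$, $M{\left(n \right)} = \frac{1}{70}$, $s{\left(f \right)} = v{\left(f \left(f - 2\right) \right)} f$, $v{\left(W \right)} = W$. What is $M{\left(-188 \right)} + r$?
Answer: $\frac{1698621}{70} \approx 24266.0$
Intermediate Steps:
$s{\left(f \right)} = f^{2} \left(-2 + f\right)$ ($s{\left(f \right)} = f \left(f - 2\right) f = f \left(-2 + f\right) f = f^{2} \left(-2 + f\right)$)
$M{\left(n \right)} = \frac{1}{70}$
$r = 24266$ ($r = 7 - \left(\left(\left(-6 + 5\right)^{2}\right)^{2} \left(-2 + \left(-6 + 5\right)^{2}\right) - 24258\right) = 7 - \left(\left(\left(-1\right)^{2}\right)^{2} \left(-2 + \left(-1\right)^{2}\right) - 24258\right) = 7 - \left(1^{2} \left(-2 + 1\right) - 24258\right) = 7 - \left(1 \left(-1\right) - 24258\right) = 7 - \left(-1 - 24258\right) = 7 - -24259 = 7 + 24259 = 24266$)
$M{\left(-188 \right)} + r = \frac{1}{70} + 24266 = \frac{1698621}{70}$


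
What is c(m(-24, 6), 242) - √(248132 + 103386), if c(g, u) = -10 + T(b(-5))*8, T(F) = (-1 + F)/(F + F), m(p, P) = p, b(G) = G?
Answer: -26/5 - √351518 ≈ -598.09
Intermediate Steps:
T(F) = (-1 + F)/(2*F) (T(F) = (-1 + F)/((2*F)) = (-1 + F)*(1/(2*F)) = (-1 + F)/(2*F))
c(g, u) = -26/5 (c(g, u) = -10 + ((½)*(-1 - 5)/(-5))*8 = -10 + ((½)*(-⅕)*(-6))*8 = -10 + (⅗)*8 = -10 + 24/5 = -26/5)
c(m(-24, 6), 242) - √(248132 + 103386) = -26/5 - √(248132 + 103386) = -26/5 - √351518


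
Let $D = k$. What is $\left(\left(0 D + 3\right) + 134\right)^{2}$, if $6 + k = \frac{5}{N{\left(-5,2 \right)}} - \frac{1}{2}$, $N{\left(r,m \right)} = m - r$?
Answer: $18769$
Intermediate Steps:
$k = - \frac{81}{14}$ ($k = -6 + \left(\frac{5}{2 - -5} - \frac{1}{2}\right) = -6 + \left(\frac{5}{2 + 5} - \frac{1}{2}\right) = -6 - \left(\frac{1}{2} - \frac{5}{7}\right) = -6 + \left(5 \cdot \frac{1}{7} - \frac{1}{2}\right) = -6 + \left(\frac{5}{7} - \frac{1}{2}\right) = -6 + \frac{3}{14} = - \frac{81}{14} \approx -5.7857$)
$D = - \frac{81}{14} \approx -5.7857$
$\left(\left(0 D + 3\right) + 134\right)^{2} = \left(\left(0 \left(- \frac{81}{14}\right) + 3\right) + 134\right)^{2} = \left(\left(0 + 3\right) + 134\right)^{2} = \left(3 + 134\right)^{2} = 137^{2} = 18769$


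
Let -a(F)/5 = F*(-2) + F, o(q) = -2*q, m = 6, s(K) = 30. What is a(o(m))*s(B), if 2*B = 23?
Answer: -1800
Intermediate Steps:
B = 23/2 (B = (½)*23 = 23/2 ≈ 11.500)
a(F) = 5*F (a(F) = -5*(F*(-2) + F) = -5*(-2*F + F) = -(-5)*F = 5*F)
a(o(m))*s(B) = (5*(-2*6))*30 = (5*(-12))*30 = -60*30 = -1800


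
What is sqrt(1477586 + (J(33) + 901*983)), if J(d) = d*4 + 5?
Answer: sqrt(2363406) ≈ 1537.3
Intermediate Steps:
J(d) = 5 + 4*d (J(d) = 4*d + 5 = 5 + 4*d)
sqrt(1477586 + (J(33) + 901*983)) = sqrt(1477586 + ((5 + 4*33) + 901*983)) = sqrt(1477586 + ((5 + 132) + 885683)) = sqrt(1477586 + (137 + 885683)) = sqrt(1477586 + 885820) = sqrt(2363406)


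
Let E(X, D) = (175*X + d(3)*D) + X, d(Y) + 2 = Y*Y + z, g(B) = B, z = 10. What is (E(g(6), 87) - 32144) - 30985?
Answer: -60594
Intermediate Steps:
d(Y) = 8 + Y**2 (d(Y) = -2 + (Y*Y + 10) = -2 + (Y**2 + 10) = -2 + (10 + Y**2) = 8 + Y**2)
E(X, D) = 17*D + 176*X (E(X, D) = (175*X + (8 + 3**2)*D) + X = (175*X + (8 + 9)*D) + X = (175*X + 17*D) + X = (17*D + 175*X) + X = 17*D + 176*X)
(E(g(6), 87) - 32144) - 30985 = ((17*87 + 176*6) - 32144) - 30985 = ((1479 + 1056) - 32144) - 30985 = (2535 - 32144) - 30985 = -29609 - 30985 = -60594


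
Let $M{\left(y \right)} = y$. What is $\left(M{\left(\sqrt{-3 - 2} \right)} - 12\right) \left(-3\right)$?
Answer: $36 - 3 i \sqrt{5} \approx 36.0 - 6.7082 i$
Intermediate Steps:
$\left(M{\left(\sqrt{-3 - 2} \right)} - 12\right) \left(-3\right) = \left(\sqrt{-3 - 2} - 12\right) \left(-3\right) = \left(\sqrt{-5} - 12\right) \left(-3\right) = \left(i \sqrt{5} - 12\right) \left(-3\right) = \left(-12 + i \sqrt{5}\right) \left(-3\right) = 36 - 3 i \sqrt{5}$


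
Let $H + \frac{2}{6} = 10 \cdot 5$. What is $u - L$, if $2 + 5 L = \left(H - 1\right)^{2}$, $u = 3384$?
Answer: $\frac{130982}{45} \approx 2910.7$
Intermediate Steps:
$H = \frac{149}{3}$ ($H = - \frac{1}{3} + 10 \cdot 5 = - \frac{1}{3} + 50 = \frac{149}{3} \approx 49.667$)
$L = \frac{21298}{45}$ ($L = - \frac{2}{5} + \frac{\left(\frac{149}{3} - 1\right)^{2}}{5} = - \frac{2}{5} + \frac{\left(\frac{146}{3}\right)^{2}}{5} = - \frac{2}{5} + \frac{1}{5} \cdot \frac{21316}{9} = - \frac{2}{5} + \frac{21316}{45} = \frac{21298}{45} \approx 473.29$)
$u - L = 3384 - \frac{21298}{45} = \frac{130982}{45}$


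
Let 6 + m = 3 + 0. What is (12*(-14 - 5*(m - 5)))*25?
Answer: 7800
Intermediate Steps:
m = -3 (m = -6 + (3 + 0) = -6 + 3 = -3)
(12*(-14 - 5*(m - 5)))*25 = (12*(-14 - 5*(-3 - 5)))*25 = (12*(-14 - 5*(-8)))*25 = (12*(-14 + 40))*25 = (12*26)*25 = 312*25 = 7800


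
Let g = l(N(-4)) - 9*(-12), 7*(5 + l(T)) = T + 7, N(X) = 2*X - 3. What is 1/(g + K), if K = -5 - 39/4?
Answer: 28/2455 ≈ 0.011405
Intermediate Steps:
N(X) = -3 + 2*X
K = -59/4 (K = -5 - 39/4 = -59/4 ≈ -14.750)
l(T) = -4 + T/7 (l(T) = -5 + (T + 7)/7 = -5 + (7 + T)/7 = -5 + (1 + T/7) = -4 + T/7)
g = 717/7 (g = (-4 + (-3 + 2*(-4))/7) - 9*(-12) = (-4 + (-3 - 8)/7) + 108 = (-4 + (⅐)*(-11)) + 108 = (-4 - 11/7) + 108 = -39/7 + 108 = 717/7 ≈ 102.43)
1/(g + K) = 1/(717/7 - 59/4) = 1/(2455/28) = 28/2455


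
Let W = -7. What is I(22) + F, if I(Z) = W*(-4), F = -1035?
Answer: -1007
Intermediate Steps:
I(Z) = 28 (I(Z) = -7*(-4) = 28)
I(22) + F = 28 - 1035 = -1007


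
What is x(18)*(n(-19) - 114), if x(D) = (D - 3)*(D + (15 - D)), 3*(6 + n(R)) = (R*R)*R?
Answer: -541425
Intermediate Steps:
n(R) = -6 + R³/3 (n(R) = -6 + ((R*R)*R)/3 = -6 + (R²*R)/3 = -6 + R³/3)
x(D) = -45 + 15*D (x(D) = (-3 + D)*15 = -45 + 15*D)
x(18)*(n(-19) - 114) = (-45 + 15*18)*((-6 + (⅓)*(-19)³) - 114) = (-45 + 270)*((-6 + (⅓)*(-6859)) - 114) = 225*((-6 - 6859/3) - 114) = 225*(-6877/3 - 114) = 225*(-7219/3) = -541425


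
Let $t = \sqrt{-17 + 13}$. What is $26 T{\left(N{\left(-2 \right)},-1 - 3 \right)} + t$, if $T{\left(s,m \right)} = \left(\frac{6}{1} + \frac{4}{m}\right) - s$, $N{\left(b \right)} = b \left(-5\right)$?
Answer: $-130 + 2 i \approx -130.0 + 2.0 i$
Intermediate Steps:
$N{\left(b \right)} = - 5 b$
$T{\left(s,m \right)} = 6 - s + \frac{4}{m}$ ($T{\left(s,m \right)} = \left(6 \cdot 1 + \frac{4}{m}\right) - s = \left(6 + \frac{4}{m}\right) - s = 6 - s + \frac{4}{m}$)
$t = 2 i$ ($t = \sqrt{-4} = 2 i \approx 2.0 i$)
$26 T{\left(N{\left(-2 \right)},-1 - 3 \right)} + t = 26 \left(6 - \left(-5\right) \left(-2\right) + \frac{4}{-1 - 3}\right) + 2 i = 26 \left(6 - 10 + \frac{4}{-1 - 3}\right) + 2 i = 26 \left(6 - 10 + \frac{4}{-4}\right) + 2 i = 26 \left(6 - 10 + 4 \left(- \frac{1}{4}\right)\right) + 2 i = 26 \left(6 - 10 - 1\right) + 2 i = 26 \left(-5\right) + 2 i = -130 + 2 i$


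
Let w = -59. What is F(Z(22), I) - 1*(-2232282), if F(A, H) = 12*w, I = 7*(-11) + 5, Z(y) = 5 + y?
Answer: 2231574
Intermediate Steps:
I = -72 (I = -77 + 5 = -72)
F(A, H) = -708 (F(A, H) = 12*(-59) = -708)
F(Z(22), I) - 1*(-2232282) = -708 - 1*(-2232282) = -708 + 2232282 = 2231574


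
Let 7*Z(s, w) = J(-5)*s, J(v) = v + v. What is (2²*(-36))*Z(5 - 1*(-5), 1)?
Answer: 14400/7 ≈ 2057.1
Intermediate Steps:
J(v) = 2*v
Z(s, w) = -10*s/7 (Z(s, w) = ((2*(-5))*s)/7 = (-10*s)/7 = -10*s/7)
(2²*(-36))*Z(5 - 1*(-5), 1) = (2²*(-36))*(-10*(5 - 1*(-5))/7) = (4*(-36))*(-10*(5 + 5)/7) = -(-1440)*10/7 = -144*(-100/7) = 14400/7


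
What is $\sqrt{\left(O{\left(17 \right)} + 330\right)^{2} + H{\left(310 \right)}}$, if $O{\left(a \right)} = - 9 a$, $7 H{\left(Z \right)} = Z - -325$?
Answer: $\frac{\sqrt{1539566}}{7} \approx 177.26$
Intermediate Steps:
$H{\left(Z \right)} = \frac{325}{7} + \frac{Z}{7}$ ($H{\left(Z \right)} = \frac{Z - -325}{7} = \frac{Z + 325}{7} = \frac{325 + Z}{7} = \frac{325}{7} + \frac{Z}{7}$)
$\sqrt{\left(O{\left(17 \right)} + 330\right)^{2} + H{\left(310 \right)}} = \sqrt{\left(\left(-9\right) 17 + 330\right)^{2} + \left(\frac{325}{7} + \frac{1}{7} \cdot 310\right)} = \sqrt{\left(-153 + 330\right)^{2} + \left(\frac{325}{7} + \frac{310}{7}\right)} = \sqrt{177^{2} + \frac{635}{7}} = \sqrt{31329 + \frac{635}{7}} = \sqrt{\frac{219938}{7}} = \frac{\sqrt{1539566}}{7}$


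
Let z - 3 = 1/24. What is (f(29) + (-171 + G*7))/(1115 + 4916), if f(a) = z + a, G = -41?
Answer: -10223/144744 ≈ -0.070628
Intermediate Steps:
z = 73/24 (z = 3 + 1/24 = 73/24 ≈ 3.0417)
f(a) = 73/24 + a
(f(29) + (-171 + G*7))/(1115 + 4916) = ((73/24 + 29) + (-171 - 41*7))/(1115 + 4916) = (769/24 + (-171 - 287))/6031 = (769/24 - 458)*(1/6031) = -10223/24*1/6031 = -10223/144744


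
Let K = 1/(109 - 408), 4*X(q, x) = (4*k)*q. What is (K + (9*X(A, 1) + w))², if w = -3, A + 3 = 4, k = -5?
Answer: 206008609/89401 ≈ 2304.3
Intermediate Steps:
A = 1 (A = -3 + 4 = 1)
X(q, x) = -5*q (X(q, x) = ((4*(-5))*q)/4 = (-20*q)/4 = -5*q)
K = -1/299 (K = 1/(-299) = -1/299 ≈ -0.0033445)
(K + (9*X(A, 1) + w))² = (-1/299 + (9*(-5*1) - 3))² = (-1/299 + (9*(-5) - 3))² = (-1/299 + (-45 - 3))² = (-1/299 - 48)² = (-14353/299)² = 206008609/89401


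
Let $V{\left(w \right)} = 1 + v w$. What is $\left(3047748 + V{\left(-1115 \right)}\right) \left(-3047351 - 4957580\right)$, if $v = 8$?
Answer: $-24325616465799$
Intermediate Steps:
$V{\left(w \right)} = 1 + 8 w$
$\left(3047748 + V{\left(-1115 \right)}\right) \left(-3047351 - 4957580\right) = \left(3047748 + \left(1 + 8 \left(-1115\right)\right)\right) \left(-3047351 - 4957580\right) = \left(3047748 + \left(1 - 8920\right)\right) \left(-8004931\right) = \left(3047748 - 8919\right) \left(-8004931\right) = 3038829 \left(-8004931\right) = -24325616465799$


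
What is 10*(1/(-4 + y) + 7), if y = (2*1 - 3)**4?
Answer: 200/3 ≈ 66.667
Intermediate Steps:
y = 1 (y = (2 - 3)**4 = (-1)**4 = 1)
10*(1/(-4 + y) + 7) = 10*(1/(-4 + 1) + 7) = 10*(1/(-3) + 7) = 10*(-1/3 + 7) = 10*(20/3) = 200/3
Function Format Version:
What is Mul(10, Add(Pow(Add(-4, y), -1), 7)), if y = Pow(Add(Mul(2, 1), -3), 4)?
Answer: Rational(200, 3) ≈ 66.667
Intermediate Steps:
y = 1 (y = Pow(Add(2, -3), 4) = Pow(-1, 4) = 1)
Mul(10, Add(Pow(Add(-4, y), -1), 7)) = Mul(10, Add(Pow(Add(-4, 1), -1), 7)) = Mul(10, Add(Pow(-3, -1), 7)) = Mul(10, Add(Rational(-1, 3), 7)) = Mul(10, Rational(20, 3)) = Rational(200, 3)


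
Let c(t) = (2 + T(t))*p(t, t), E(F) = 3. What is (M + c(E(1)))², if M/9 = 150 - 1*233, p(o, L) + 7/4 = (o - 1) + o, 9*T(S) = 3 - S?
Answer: 2193361/4 ≈ 5.4834e+5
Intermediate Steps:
T(S) = ⅓ - S/9 (T(S) = (3 - S)/9 = ⅓ - S/9)
p(o, L) = -11/4 + 2*o (p(o, L) = -7/4 + ((o - 1) + o) = -7/4 + ((-1 + o) + o) = -7/4 + (-1 + 2*o) = -11/4 + 2*o)
M = -747 (M = 9*(150 - 1*233) = 9*(150 - 233) = 9*(-83) = -747)
c(t) = (-11/4 + 2*t)*(7/3 - t/9) (c(t) = (2 + (⅓ - t/9))*(-11/4 + 2*t) = (7/3 - t/9)*(-11/4 + 2*t) = (-11/4 + 2*t)*(7/3 - t/9))
(M + c(E(1)))² = (-747 - (-21 + 3)*(-11 + 8*3)/36)² = (-747 - 1/36*(-18)*(-11 + 24))² = (-747 - 1/36*(-18)*13)² = (-747 + 13/2)² = (-1481/2)² = 2193361/4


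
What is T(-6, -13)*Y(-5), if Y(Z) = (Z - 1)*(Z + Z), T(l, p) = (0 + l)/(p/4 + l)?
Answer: 1440/37 ≈ 38.919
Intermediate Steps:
T(l, p) = l/(l + p/4) (T(l, p) = l/(p*(¼) + l) = l/(p/4 + l) = l/(l + p/4))
Y(Z) = 2*Z*(-1 + Z) (Y(Z) = (-1 + Z)*(2*Z) = 2*Z*(-1 + Z))
T(-6, -13)*Y(-5) = (4*(-6)/(-13 + 4*(-6)))*(2*(-5)*(-1 - 5)) = (4*(-6)/(-13 - 24))*(2*(-5)*(-6)) = (4*(-6)/(-37))*60 = (4*(-6)*(-1/37))*60 = (24/37)*60 = 1440/37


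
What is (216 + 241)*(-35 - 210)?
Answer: -111965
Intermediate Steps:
(216 + 241)*(-35 - 210) = 457*(-245) = -111965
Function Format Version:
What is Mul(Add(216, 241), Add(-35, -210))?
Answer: -111965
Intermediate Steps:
Mul(Add(216, 241), Add(-35, -210)) = Mul(457, -245) = -111965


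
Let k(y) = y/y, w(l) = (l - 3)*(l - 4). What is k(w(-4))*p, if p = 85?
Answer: 85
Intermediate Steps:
w(l) = (-4 + l)*(-3 + l) (w(l) = (-3 + l)*(-4 + l) = (-4 + l)*(-3 + l))
k(y) = 1
k(w(-4))*p = 1*85 = 85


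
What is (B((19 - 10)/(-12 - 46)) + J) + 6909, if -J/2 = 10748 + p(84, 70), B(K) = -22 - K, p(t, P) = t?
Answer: -857057/58 ≈ -14777.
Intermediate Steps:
J = -21664 (J = -2*(10748 + 84) = -2*10832 = -21664)
(B((19 - 10)/(-12 - 46)) + J) + 6909 = ((-22 - (19 - 10)/(-12 - 46)) - 21664) + 6909 = ((-22 - 9/(-58)) - 21664) + 6909 = ((-22 - 9*(-1)/58) - 21664) + 6909 = ((-22 - 1*(-9/58)) - 21664) + 6909 = ((-22 + 9/58) - 21664) + 6909 = (-1267/58 - 21664) + 6909 = -1257779/58 + 6909 = -857057/58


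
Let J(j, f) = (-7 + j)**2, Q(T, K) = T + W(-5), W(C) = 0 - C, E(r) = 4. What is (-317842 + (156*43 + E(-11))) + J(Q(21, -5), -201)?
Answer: -310769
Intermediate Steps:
W(C) = -C
Q(T, K) = 5 + T (Q(T, K) = T - 1*(-5) = T + 5 = 5 + T)
(-317842 + (156*43 + E(-11))) + J(Q(21, -5), -201) = (-317842 + (156*43 + 4)) + (-7 + (5 + 21))**2 = (-317842 + (6708 + 4)) + (-7 + 26)**2 = (-317842 + 6712) + 19**2 = -311130 + 361 = -310769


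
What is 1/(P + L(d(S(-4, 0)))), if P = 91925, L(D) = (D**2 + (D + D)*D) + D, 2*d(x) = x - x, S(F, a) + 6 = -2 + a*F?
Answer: 1/91925 ≈ 1.0878e-5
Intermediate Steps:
S(F, a) = -8 + F*a (S(F, a) = -6 + (-2 + a*F) = -6 + (-2 + F*a) = -8 + F*a)
d(x) = 0 (d(x) = (x - x)/2 = (1/2)*0 = 0)
L(D) = D + 3*D**2 (L(D) = (D**2 + (2*D)*D) + D = (D**2 + 2*D**2) + D = 3*D**2 + D = D + 3*D**2)
1/(P + L(d(S(-4, 0)))) = 1/(91925 + 0*(1 + 3*0)) = 1/(91925 + 0*(1 + 0)) = 1/(91925 + 0*1) = 1/(91925 + 0) = 1/91925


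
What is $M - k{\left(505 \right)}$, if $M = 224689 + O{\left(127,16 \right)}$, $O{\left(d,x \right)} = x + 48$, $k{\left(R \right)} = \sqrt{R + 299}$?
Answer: $224753 - 2 \sqrt{201} \approx 2.2472 \cdot 10^{5}$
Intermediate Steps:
$k{\left(R \right)} = \sqrt{299 + R}$
$O{\left(d,x \right)} = 48 + x$
$M = 224753$ ($M = 224689 + \left(48 + 16\right) = 224689 + 64 = 224753$)
$M - k{\left(505 \right)} = 224753 - \sqrt{299 + 505} = 224753 - \sqrt{804} = 224753 - 2 \sqrt{201}$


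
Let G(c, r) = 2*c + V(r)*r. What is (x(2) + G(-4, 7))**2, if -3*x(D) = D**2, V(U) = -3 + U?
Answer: 3136/9 ≈ 348.44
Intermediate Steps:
G(c, r) = 2*c + r*(-3 + r) (G(c, r) = 2*c + (-3 + r)*r = 2*c + r*(-3 + r))
x(D) = -D**2/3
(x(2) + G(-4, 7))**2 = (-1/3*2**2 + (2*(-4) + 7*(-3 + 7)))**2 = (-1/3*4 + (-8 + 7*4))**2 = (-4/3 + (-8 + 28))**2 = (-4/3 + 20)**2 = (56/3)**2 = 3136/9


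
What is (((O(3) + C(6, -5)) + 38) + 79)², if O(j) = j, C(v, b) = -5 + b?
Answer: 12100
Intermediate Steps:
(((O(3) + C(6, -5)) + 38) + 79)² = (((3 + (-5 - 5)) + 38) + 79)² = (((3 - 10) + 38) + 79)² = ((-7 + 38) + 79)² = (31 + 79)² = 110² = 12100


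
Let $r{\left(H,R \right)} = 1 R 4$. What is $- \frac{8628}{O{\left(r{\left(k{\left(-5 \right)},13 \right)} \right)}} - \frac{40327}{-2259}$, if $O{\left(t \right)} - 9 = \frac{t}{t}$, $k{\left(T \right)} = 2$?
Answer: $- \frac{9543691}{11295} \approx -844.95$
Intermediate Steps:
$r{\left(H,R \right)} = 4 R$ ($r{\left(H,R \right)} = R 4 = 4 R$)
$O{\left(t \right)} = 10$ ($O{\left(t \right)} = 9 + \frac{t}{t} = 9 + 1 = 10$)
$- \frac{8628}{O{\left(r{\left(k{\left(-5 \right)},13 \right)} \right)}} - \frac{40327}{-2259} = - \frac{8628}{10} - \frac{40327}{-2259} = \left(-8628\right) \frac{1}{10} - - \frac{40327}{2259} = - \frac{4314}{5} + \frac{40327}{2259} = - \frac{9543691}{11295}$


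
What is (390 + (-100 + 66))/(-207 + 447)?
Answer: 89/60 ≈ 1.4833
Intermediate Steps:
(390 + (-100 + 66))/(-207 + 447) = (390 - 34)/240 = 356*(1/240) = 89/60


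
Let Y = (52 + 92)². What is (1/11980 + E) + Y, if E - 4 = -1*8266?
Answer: 149438521/11980 ≈ 12474.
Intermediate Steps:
E = -8262 (E = 4 - 1*8266 = 4 - 8266 = -8262)
Y = 20736 (Y = 144² = 20736)
(1/11980 + E) + Y = (1/11980 - 8262) + 20736 = -98978759/11980 + 20736 = 149438521/11980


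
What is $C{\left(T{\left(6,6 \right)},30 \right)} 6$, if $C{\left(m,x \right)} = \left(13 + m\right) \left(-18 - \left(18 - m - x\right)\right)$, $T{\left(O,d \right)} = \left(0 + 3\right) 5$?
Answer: $1512$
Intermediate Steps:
$T{\left(O,d \right)} = 15$ ($T{\left(O,d \right)} = 3 \cdot 5 = 15$)
$C{\left(m,x \right)} = \left(13 + m\right) \left(-36 + m + x\right)$ ($C{\left(m,x \right)} = \left(13 + m\right) \left(-18 + \left(-18 + m + x\right)\right) = \left(13 + m\right) \left(-36 + m + x\right)$)
$C{\left(T{\left(6,6 \right)},30 \right)} 6 = \left(-468 + 15^{2} - 345 + 13 \cdot 30 + 15 \cdot 30\right) 6 = \left(-468 + 225 - 345 + 390 + 450\right) 6 = 252 \cdot 6 = 1512$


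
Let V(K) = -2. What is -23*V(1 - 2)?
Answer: 46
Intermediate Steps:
-23*V(1 - 2) = -23*(-2) = -1*(-46) = 46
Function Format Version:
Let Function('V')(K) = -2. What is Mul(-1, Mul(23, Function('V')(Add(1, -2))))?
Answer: 46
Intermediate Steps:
Mul(-1, Mul(23, Function('V')(Add(1, -2)))) = Mul(-1, Mul(23, -2)) = Mul(-1, -46) = 46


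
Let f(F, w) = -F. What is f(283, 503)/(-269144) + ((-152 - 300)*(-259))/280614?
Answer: 15793781777/37762787208 ≈ 0.41824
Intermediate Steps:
f(283, 503)/(-269144) + ((-152 - 300)*(-259))/280614 = -1*283/(-269144) + ((-152 - 300)*(-259))/280614 = -283*(-1/269144) - 452*(-259)*(1/280614) = 283/269144 + 117068*(1/280614) = 283/269144 + 58534/140307 = 15793781777/37762787208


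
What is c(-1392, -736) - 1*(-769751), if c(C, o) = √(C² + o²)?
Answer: 769751 + 16*√9685 ≈ 7.7133e+5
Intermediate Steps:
c(-1392, -736) - 1*(-769751) = √((-1392)² + (-736)²) - 1*(-769751) = √(1937664 + 541696) + 769751 = √2479360 + 769751 = 16*√9685 + 769751 = 769751 + 16*√9685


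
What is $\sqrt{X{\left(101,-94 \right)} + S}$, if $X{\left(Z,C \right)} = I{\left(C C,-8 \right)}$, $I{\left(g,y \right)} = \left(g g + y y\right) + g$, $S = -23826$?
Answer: $3 \sqrt{8673330} \approx 8835.2$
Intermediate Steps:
$I{\left(g,y \right)} = g + g^{2} + y^{2}$ ($I{\left(g,y \right)} = \left(g^{2} + y^{2}\right) + g = g + g^{2} + y^{2}$)
$X{\left(Z,C \right)} = 64 + C^{2} + C^{4}$ ($X{\left(Z,C \right)} = C C + \left(C C\right)^{2} + \left(-8\right)^{2} = C^{2} + \left(C^{2}\right)^{2} + 64 = C^{2} + C^{4} + 64 = 64 + C^{2} + C^{4}$)
$\sqrt{X{\left(101,-94 \right)} + S} = \sqrt{\left(64 + \left(-94\right)^{2} + \left(-94\right)^{4}\right) - 23826} = \sqrt{\left(64 + 8836 + 78074896\right) - 23826} = \sqrt{78083796 - 23826} = \sqrt{78059970} = 3 \sqrt{8673330}$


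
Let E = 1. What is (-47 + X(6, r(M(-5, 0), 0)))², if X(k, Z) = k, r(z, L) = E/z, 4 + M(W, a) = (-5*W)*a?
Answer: 1681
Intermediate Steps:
M(W, a) = -4 - 5*W*a (M(W, a) = -4 + (-5*W)*a = -4 - 5*W*a)
r(z, L) = 1/z
(-47 + X(6, r(M(-5, 0), 0)))² = (-47 + 6)² = (-41)² = 1681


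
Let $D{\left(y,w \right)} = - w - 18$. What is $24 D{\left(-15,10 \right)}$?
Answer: $-672$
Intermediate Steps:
$D{\left(y,w \right)} = -18 - w$
$24 D{\left(-15,10 \right)} = 24 \left(-18 - 10\right) = 24 \left(-28\right) = -672$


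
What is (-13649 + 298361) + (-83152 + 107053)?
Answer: 308613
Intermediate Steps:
(-13649 + 298361) + (-83152 + 107053) = 284712 + 23901 = 308613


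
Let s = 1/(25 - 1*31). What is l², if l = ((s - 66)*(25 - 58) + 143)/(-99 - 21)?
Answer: 2405601/6400 ≈ 375.88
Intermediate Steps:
s = -⅙ (s = 1/(25 - 31) = 1/(-6) = -⅙ ≈ -0.16667)
l = -1551/80 (l = ((-⅙ - 66)*(25 - 58) + 143)/(-99 - 21) = (-397/6*(-33) + 143)/(-120) = (4367/2 + 143)*(-1/120) = (4653/2)*(-1/120) = -1551/80 ≈ -19.388)
l² = (-1551/80)² = 2405601/6400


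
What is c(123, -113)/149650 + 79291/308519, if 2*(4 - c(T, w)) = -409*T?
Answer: 7850985957/18467947340 ≈ 0.42511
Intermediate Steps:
c(T, w) = 4 + 409*T/2 (c(T, w) = 4 - (-409)*T/2 = 4 + 409*T/2)
c(123, -113)/149650 + 79291/308519 = (4 + (409/2)*123)/149650 + 79291/308519 = (4 + 50307/2)*(1/149650) + 79291*(1/308519) = (50315/2)*(1/149650) + 79291/308519 = 10063/59860 + 79291/308519 = 7850985957/18467947340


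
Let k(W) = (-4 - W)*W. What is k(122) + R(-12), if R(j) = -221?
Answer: -15593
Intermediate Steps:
k(W) = W*(-4 - W)
k(122) + R(-12) = -1*122*(4 + 122) - 221 = -1*122*126 - 221 = -15372 - 221 = -15593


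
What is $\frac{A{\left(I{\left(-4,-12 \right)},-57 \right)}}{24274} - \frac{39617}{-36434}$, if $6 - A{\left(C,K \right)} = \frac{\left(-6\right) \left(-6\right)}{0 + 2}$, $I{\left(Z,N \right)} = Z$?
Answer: $\frac{480612925}{442199458} \approx 1.0869$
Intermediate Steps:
$A{\left(C,K \right)} = -12$ ($A{\left(C,K \right)} = 6 - \frac{\left(-6\right) \left(-6\right)}{0 + 2} = 6 - \frac{36}{2} = 6 - 36 \cdot \frac{1}{2} = 6 - 18 = -12$)
$\frac{A{\left(I{\left(-4,-12 \right)},-57 \right)}}{24274} - \frac{39617}{-36434} = - \frac{12}{24274} - \frac{39617}{-36434} = \left(-12\right) \frac{1}{24274} - - \frac{39617}{36434} = - \frac{6}{12137} + \frac{39617}{36434} = \frac{480612925}{442199458}$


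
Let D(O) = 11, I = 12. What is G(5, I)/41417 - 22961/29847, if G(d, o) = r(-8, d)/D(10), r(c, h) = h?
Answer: -10460583872/13597905189 ≈ -0.76928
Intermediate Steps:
G(d, o) = d/11
G(5, I)/41417 - 22961/29847 = ((1/11)*5)/41417 - 22961/29847 = (5/11)*(1/41417) - 22961*1/29847 = 5/455587 - 22961/29847 = -10460583872/13597905189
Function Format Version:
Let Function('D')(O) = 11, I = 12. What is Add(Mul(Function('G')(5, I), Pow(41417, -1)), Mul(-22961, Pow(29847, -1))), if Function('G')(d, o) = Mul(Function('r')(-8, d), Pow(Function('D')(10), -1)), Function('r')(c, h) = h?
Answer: Rational(-10460583872, 13597905189) ≈ -0.76928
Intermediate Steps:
Function('G')(d, o) = Mul(Rational(1, 11), d) (Function('G')(d, o) = Mul(d, Pow(11, -1)) = Mul(d, Rational(1, 11)) = Mul(Rational(1, 11), d))
Add(Mul(Function('G')(5, I), Pow(41417, -1)), Mul(-22961, Pow(29847, -1))) = Add(Mul(Mul(Rational(1, 11), 5), Pow(41417, -1)), Mul(-22961, Pow(29847, -1))) = Add(Mul(Rational(5, 11), Rational(1, 41417)), Mul(-22961, Rational(1, 29847))) = Add(Rational(5, 455587), Rational(-22961, 29847)) = Rational(-10460583872, 13597905189)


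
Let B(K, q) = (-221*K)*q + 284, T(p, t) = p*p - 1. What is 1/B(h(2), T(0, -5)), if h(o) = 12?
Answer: 1/2936 ≈ 0.00034060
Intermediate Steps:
T(p, t) = -1 + p² (T(p, t) = p² - 1 = -1 + p²)
B(K, q) = 284 - 221*K*q (B(K, q) = -221*K*q + 284 = 284 - 221*K*q)
1/B(h(2), T(0, -5)) = 1/(284 - 221*12*(-1 + 0²)) = 1/(284 - 221*12*(-1 + 0)) = 1/(284 - 221*12*(-1)) = 1/(284 + 2652) = 1/2936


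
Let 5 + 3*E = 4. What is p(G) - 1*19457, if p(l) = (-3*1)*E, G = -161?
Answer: -19456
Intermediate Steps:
E = -⅓ (E = -5/3 + (⅓)*4 = -5/3 + 4/3 = -⅓ ≈ -0.33333)
p(l) = 1 (p(l) = -3*1*(-⅓) = -3*(-⅓) = 1)
p(G) - 1*19457 = 1 - 1*19457 = 1 - 19457 = -19456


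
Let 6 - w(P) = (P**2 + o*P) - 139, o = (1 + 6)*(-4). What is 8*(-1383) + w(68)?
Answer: -13639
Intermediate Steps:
o = -28 (o = 7*(-4) = -28)
w(P) = 145 - P**2 + 28*P (w(P) = 6 - ((P**2 - 28*P) - 139) = 6 - (-139 + P**2 - 28*P) = 6 + (139 - P**2 + 28*P) = 145 - P**2 + 28*P)
8*(-1383) + w(68) = 8*(-1383) + (145 - 1*68**2 + 28*68) = -11064 + (145 - 1*4624 + 1904) = -11064 + (145 - 4624 + 1904) = -11064 - 2575 = -13639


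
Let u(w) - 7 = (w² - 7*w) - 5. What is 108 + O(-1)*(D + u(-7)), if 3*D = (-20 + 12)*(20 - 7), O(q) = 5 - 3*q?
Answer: 1892/3 ≈ 630.67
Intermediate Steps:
D = -104/3 (D = ((-20 + 12)*(20 - 7))/3 = (-8*13)/3 = (⅓)*(-104) = -104/3 ≈ -34.667)
u(w) = 2 + w² - 7*w (u(w) = 7 + ((w² - 7*w) - 5) = 7 + (-5 + w² - 7*w) = 2 + w² - 7*w)
108 + O(-1)*(D + u(-7)) = 108 + (5 - 3*(-1))*(-104/3 + (2 + (-7)² - 7*(-7))) = 108 + (5 + 3)*(-104/3 + (2 + 49 + 49)) = 108 + 8*(-104/3 + 100) = 108 + 8*(196/3) = 108 + 1568/3 = 1892/3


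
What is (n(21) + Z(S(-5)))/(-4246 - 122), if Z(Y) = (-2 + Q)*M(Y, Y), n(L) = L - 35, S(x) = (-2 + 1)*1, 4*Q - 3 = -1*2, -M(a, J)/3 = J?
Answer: 11/2496 ≈ 0.0044070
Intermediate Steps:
M(a, J) = -3*J
Q = ¼ (Q = ¾ + (-1*2)/4 = ¾ + (¼)*(-2) = ¾ - ½ = ¼ ≈ 0.25000)
S(x) = -1 (S(x) = -1*1 = -1)
n(L) = -35 + L
Z(Y) = 21*Y/4 (Z(Y) = (-2 + ¼)*(-3*Y) = -(-21)*Y/4 = 21*Y/4)
(n(21) + Z(S(-5)))/(-4246 - 122) = ((-35 + 21) + (21/4)*(-1))/(-4246 - 122) = (-14 - 21/4)/(-4368) = -77/4*(-1/4368) = 11/2496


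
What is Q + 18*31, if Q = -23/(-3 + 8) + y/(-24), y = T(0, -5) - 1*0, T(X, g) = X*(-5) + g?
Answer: 66433/120 ≈ 553.61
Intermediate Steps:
T(X, g) = g - 5*X (T(X, g) = -5*X + g = g - 5*X)
y = -5 (y = (-5 - 5*0) - 1*0 = (-5 + 0) + 0 = -5 + 0 = -5)
Q = -527/120 (Q = -23/(-3 + 8) - 5/(-24) = -23/5 - 5*(-1/24) = -23*⅕ + 5/24 = -23/5 + 5/24 = -527/120 ≈ -4.3917)
Q + 18*31 = -527/120 + 18*31 = -527/120 + 558 = 66433/120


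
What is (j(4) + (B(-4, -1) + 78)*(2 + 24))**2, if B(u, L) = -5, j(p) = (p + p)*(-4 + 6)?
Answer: 3663396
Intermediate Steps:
j(p) = 4*p (j(p) = (2*p)*2 = 4*p)
(j(4) + (B(-4, -1) + 78)*(2 + 24))**2 = (4*4 + (-5 + 78)*(2 + 24))**2 = (16 + 73*26)**2 = (16 + 1898)**2 = 1914**2 = 3663396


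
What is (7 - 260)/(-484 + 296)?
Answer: 253/188 ≈ 1.3457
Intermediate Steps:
(7 - 260)/(-484 + 296) = -253/(-188) = -253*(-1/188) = 253/188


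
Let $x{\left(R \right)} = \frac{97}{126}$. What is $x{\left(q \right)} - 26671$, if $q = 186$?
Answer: $- \frac{3360449}{126} \approx -26670.0$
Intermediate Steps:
$x{\left(R \right)} = \frac{97}{126}$ ($x{\left(R \right)} = 97 \cdot \frac{1}{126} = \frac{97}{126}$)
$x{\left(q \right)} - 26671 = \frac{97}{126} - 26671 = - \frac{3360449}{126}$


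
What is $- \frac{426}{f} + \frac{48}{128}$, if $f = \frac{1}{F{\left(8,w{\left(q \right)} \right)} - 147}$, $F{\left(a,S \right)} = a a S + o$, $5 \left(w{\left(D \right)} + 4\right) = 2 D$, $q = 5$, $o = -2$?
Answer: $\frac{944019}{8} \approx 1.18 \cdot 10^{5}$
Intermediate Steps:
$w{\left(D \right)} = -4 + \frac{2 D}{5}$
$F{\left(a,S \right)} = -2 + S a^{2}$ ($F{\left(a,S \right)} = a a S - 2 = a^{2} S - 2 = S a^{2} - 2 = -2 + S a^{2}$)
$f = - \frac{1}{277}$ ($f = \frac{1}{\left(-2 + \left(-4 + \frac{2}{5} \cdot 5\right) 8^{2}\right) - 147} = \frac{1}{\left(-2 + \left(-4 + 2\right) 64\right) - 147} = \frac{1}{\left(-2 - 128\right) - 147} = \frac{1}{-130 - 147} = \frac{1}{-277} = - \frac{1}{277} \approx -0.0036101$)
$- \frac{426}{f} + \frac{48}{128} = - \frac{426}{- \frac{1}{277}} + \frac{48}{128} = \left(-426\right) \left(-277\right) + 48 \cdot \frac{1}{128} = 118002 + \frac{3}{8} = \frac{944019}{8}$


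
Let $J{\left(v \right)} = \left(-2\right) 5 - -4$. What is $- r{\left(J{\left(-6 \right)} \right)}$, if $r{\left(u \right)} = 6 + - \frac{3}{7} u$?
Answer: $- \frac{60}{7} \approx -8.5714$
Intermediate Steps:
$J{\left(v \right)} = -6$ ($J{\left(v \right)} = -10 + 4 = -6$)
$r{\left(u \right)} = 6 - \frac{3 u}{7}$ ($r{\left(u \right)} = 6 + \left(-3\right) \frac{1}{7} u = 6 - \frac{3 u}{7}$)
$- r{\left(J{\left(-6 \right)} \right)} = - (6 - - \frac{18}{7}) = - (6 + \frac{18}{7}) = \left(-1\right) \frac{60}{7} = - \frac{60}{7}$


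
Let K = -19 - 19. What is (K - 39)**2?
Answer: 5929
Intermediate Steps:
K = -38
(K - 39)**2 = (-38 - 39)**2 = (-77)**2 = 5929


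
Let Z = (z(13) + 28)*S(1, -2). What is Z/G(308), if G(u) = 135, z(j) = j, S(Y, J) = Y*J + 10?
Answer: 328/135 ≈ 2.4296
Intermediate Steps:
S(Y, J) = 10 + J*Y (S(Y, J) = J*Y + 10 = 10 + J*Y)
Z = 328 (Z = (13 + 28)*(10 - 2*1) = 41*(10 - 2) = 41*8 = 328)
Z/G(308) = 328/135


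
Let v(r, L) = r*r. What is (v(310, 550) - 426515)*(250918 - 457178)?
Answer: 68151397900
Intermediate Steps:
v(r, L) = r²
(v(310, 550) - 426515)*(250918 - 457178) = (310² - 426515)*(250918 - 457178) = (96100 - 426515)*(-206260) = -330415*(-206260) = 68151397900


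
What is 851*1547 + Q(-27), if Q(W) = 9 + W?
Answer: 1316479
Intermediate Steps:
851*1547 + Q(-27) = 851*1547 + (9 - 27) = 1316497 - 18 = 1316479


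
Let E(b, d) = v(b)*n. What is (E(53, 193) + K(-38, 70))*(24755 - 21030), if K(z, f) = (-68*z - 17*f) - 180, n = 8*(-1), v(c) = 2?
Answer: 4462550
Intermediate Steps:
n = -8
K(z, f) = -180 - 68*z - 17*f
E(b, d) = -16 (E(b, d) = 2*(-8) = -16)
(E(53, 193) + K(-38, 70))*(24755 - 21030) = (-16 + (-180 - 68*(-38) - 17*70))*(24755 - 21030) = (-16 + (-180 + 2584 - 1190))*3725 = (-16 + 1214)*3725 = 1198*3725 = 4462550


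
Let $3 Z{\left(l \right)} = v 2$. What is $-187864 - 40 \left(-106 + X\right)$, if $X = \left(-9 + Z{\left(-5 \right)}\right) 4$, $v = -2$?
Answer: $- \frac{545912}{3} \approx -1.8197 \cdot 10^{5}$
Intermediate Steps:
$Z{\left(l \right)} = - \frac{4}{3}$ ($Z{\left(l \right)} = \frac{\left(-2\right) 2}{3} = \frac{1}{3} \left(-4\right) = - \frac{4}{3}$)
$X = - \frac{124}{3}$ ($X = \left(-9 - \frac{4}{3}\right) 4 = \left(- \frac{31}{3}\right) 4 = - \frac{124}{3} \approx -41.333$)
$-187864 - 40 \left(-106 + X\right) = -187864 - 40 \left(-106 - \frac{124}{3}\right) = -187864 - - \frac{17680}{3} = -187864 + \frac{17680}{3} = - \frac{545912}{3}$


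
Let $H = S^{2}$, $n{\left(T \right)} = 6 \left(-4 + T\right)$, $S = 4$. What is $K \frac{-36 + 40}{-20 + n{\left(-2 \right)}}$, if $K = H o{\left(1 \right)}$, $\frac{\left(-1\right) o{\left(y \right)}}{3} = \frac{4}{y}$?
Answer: $\frac{96}{7} \approx 13.714$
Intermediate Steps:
$o{\left(y \right)} = - \frac{12}{y}$ ($o{\left(y \right)} = - 3 \frac{4}{y} = - \frac{12}{y}$)
$n{\left(T \right)} = -24 + 6 T$
$H = 16$ ($H = 4^{2} = 16$)
$K = -192$ ($K = 16 \left(- \frac{12}{1}\right) = 16 \left(\left(-12\right) 1\right) = 16 \left(-12\right) = -192$)
$K \frac{-36 + 40}{-20 + n{\left(-2 \right)}} = - 192 \frac{-36 + 40}{-20 + \left(-24 + 6 \left(-2\right)\right)} = - 192 \frac{4}{-20 - 36} = - 192 \frac{4}{-56} = - 192 \cdot 4 \left(- \frac{1}{56}\right) = \left(-192\right) \left(- \frac{1}{14}\right) = \frac{96}{7}$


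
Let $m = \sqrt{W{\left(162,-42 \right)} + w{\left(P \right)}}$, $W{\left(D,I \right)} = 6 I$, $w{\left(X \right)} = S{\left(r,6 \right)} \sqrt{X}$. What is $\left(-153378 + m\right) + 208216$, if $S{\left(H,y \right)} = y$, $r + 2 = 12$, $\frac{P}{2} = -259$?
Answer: $54838 + \sqrt{-252 + 6 i \sqrt{518}} \approx 54842.0 + 16.411 i$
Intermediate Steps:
$P = -518$ ($P = 2 \left(-259\right) = -518$)
$r = 10$ ($r = -2 + 12 = 10$)
$w{\left(X \right)} = 6 \sqrt{X}$
$m = \sqrt{-252 + 6 i \sqrt{518}}$ ($m = \sqrt{6 \left(-42\right) + 6 \sqrt{-518}} = \sqrt{-252 + 6 i \sqrt{518}} \approx 4.1606 + 16.411 i$)
$\left(-153378 + m\right) + 208216 = \left(-153378 + \sqrt{-252 + 6 i \sqrt{518}}\right) + 208216 = 54838 + \sqrt{-252 + 6 i \sqrt{518}}$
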